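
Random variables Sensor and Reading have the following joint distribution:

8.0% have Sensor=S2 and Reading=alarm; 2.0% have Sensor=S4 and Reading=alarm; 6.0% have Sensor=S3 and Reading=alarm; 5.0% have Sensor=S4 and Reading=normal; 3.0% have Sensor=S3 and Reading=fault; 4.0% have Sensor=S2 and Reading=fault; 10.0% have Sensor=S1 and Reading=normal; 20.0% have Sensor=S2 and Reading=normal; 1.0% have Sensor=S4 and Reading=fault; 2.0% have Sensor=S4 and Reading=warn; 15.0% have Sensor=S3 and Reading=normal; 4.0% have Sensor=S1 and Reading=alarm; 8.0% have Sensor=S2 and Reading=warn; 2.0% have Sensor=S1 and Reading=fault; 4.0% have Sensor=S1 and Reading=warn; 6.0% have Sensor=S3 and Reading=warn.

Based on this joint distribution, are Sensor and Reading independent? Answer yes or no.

yes

Every cell satisfies P(Sensor,Reading) = P(Sensor)·P(Reading). For instance P(Sensor=S2) = 0.400, P(Reading=warn) = 0.200, and 0.400×0.200 = 0.080 matches the joint entry. So Sensor and Reading are independent.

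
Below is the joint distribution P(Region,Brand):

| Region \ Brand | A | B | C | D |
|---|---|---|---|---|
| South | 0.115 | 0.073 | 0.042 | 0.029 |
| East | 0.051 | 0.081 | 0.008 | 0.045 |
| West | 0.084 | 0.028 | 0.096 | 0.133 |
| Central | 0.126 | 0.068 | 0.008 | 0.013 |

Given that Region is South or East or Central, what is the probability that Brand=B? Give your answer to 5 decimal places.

0.33687

P(Region=South) = 0.115 + 0.073 + 0.042 + 0.029 = 0.259.
P(Region=East) = 0.051 + 0.081 + 0.008 + 0.045 = 0.185.
P(Region=Central) = 0.126 + 0.068 + 0.008 + 0.013 = 0.215.
P(Region ∈ {South, East, Central}) = 0.259 + 0.185 + 0.215 = 0.659; P(Brand=B, Region ∈ {South, East, Central}) = 0.073 + 0.081 + 0.068 = 0.222.
P(Brand=B | Region ∈ {South, East, Central}) = 0.222/0.659 = 0.33687.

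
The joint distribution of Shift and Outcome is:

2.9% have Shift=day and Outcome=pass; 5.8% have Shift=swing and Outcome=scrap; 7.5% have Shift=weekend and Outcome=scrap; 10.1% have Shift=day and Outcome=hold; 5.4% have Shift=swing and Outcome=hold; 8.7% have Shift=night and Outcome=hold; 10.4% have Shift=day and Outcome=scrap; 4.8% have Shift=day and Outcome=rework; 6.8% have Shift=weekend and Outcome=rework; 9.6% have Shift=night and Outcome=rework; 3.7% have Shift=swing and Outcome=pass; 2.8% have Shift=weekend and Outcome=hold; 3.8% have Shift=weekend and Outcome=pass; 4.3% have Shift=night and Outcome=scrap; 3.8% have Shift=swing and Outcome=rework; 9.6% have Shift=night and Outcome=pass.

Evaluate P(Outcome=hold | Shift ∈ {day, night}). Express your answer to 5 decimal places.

0.31126

P(Shift=day) = 0.029 + 0.048 + 0.104 + 0.101 = 0.282.
P(Shift=night) = 0.096 + 0.096 + 0.043 + 0.087 = 0.322.
P(Shift ∈ {day, night}) = 0.282 + 0.322 = 0.604; P(Outcome=hold, Shift ∈ {day, night}) = 0.101 + 0.087 = 0.188.
P(Outcome=hold | Shift ∈ {day, night}) = 0.188/0.604 = 0.31126.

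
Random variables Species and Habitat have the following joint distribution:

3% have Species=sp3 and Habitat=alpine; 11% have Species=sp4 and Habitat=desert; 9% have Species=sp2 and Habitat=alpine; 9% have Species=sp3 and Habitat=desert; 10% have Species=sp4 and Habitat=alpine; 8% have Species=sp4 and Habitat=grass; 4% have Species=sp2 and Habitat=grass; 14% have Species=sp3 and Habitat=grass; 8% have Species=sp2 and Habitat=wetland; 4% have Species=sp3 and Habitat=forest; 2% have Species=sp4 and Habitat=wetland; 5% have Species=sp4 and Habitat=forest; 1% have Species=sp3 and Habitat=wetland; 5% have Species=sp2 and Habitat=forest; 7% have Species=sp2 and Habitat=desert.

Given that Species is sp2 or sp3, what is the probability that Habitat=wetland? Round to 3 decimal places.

P(Species=sp2) = 0.05 + 0.04 + 0.08 + 0.07 + 0.09 = 0.33.
P(Species=sp3) = 0.04 + 0.14 + 0.01 + 0.09 + 0.03 = 0.31.
P(Species ∈ {sp2, sp3}) = 0.33 + 0.31 = 0.64; P(Habitat=wetland, Species ∈ {sp2, sp3}) = 0.08 + 0.01 = 0.09.
P(Habitat=wetland | Species ∈ {sp2, sp3}) = 0.09/0.64 = 0.141.

0.141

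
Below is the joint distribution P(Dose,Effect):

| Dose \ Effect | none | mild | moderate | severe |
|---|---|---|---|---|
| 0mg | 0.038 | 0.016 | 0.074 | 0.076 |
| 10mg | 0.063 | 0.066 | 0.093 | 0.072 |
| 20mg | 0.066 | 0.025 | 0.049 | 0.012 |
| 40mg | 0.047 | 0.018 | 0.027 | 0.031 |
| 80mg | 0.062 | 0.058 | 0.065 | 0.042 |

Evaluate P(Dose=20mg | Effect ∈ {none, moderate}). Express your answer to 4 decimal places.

0.1969

P(Effect=none) = 0.038 + 0.063 + 0.066 + 0.047 + 0.062 = 0.276.
P(Effect=moderate) = 0.074 + 0.093 + 0.049 + 0.027 + 0.065 = 0.308.
P(Effect ∈ {none, moderate}) = 0.276 + 0.308 = 0.584; P(Dose=20mg, Effect ∈ {none, moderate}) = 0.066 + 0.049 = 0.115.
P(Dose=20mg | Effect ∈ {none, moderate}) = 0.115/0.584 = 0.1969.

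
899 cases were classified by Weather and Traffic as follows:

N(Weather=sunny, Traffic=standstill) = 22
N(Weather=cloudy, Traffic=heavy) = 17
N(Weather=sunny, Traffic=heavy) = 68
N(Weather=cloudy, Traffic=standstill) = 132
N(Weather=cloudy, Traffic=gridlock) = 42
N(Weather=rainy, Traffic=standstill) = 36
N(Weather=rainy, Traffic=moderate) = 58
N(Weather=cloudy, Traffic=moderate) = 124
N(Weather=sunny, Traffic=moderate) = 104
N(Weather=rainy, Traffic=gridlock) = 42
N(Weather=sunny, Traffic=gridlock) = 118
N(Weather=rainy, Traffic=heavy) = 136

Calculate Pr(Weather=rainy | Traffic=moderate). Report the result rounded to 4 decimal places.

Total with Traffic=moderate: 104 + 124 + 58 = 286.
P(Weather=rainy | Traffic=moderate) = 58/286 = 0.2028.

0.2028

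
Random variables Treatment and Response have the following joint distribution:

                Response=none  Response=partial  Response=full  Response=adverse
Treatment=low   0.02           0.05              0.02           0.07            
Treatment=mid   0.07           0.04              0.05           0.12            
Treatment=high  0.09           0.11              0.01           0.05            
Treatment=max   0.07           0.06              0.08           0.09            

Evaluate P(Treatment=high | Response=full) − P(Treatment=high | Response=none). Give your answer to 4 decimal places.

-0.2975

P(Response=full) = 0.02 + 0.05 + 0.01 + 0.08 = 0.16; P(Treatment=high | Response=full) = 0.01/0.16 = 0.06250.
P(Response=none) = 0.02 + 0.07 + 0.09 + 0.07 = 0.25; P(Treatment=high | Response=none) = 0.09/0.25 = 0.36000.
Difference = -0.2975.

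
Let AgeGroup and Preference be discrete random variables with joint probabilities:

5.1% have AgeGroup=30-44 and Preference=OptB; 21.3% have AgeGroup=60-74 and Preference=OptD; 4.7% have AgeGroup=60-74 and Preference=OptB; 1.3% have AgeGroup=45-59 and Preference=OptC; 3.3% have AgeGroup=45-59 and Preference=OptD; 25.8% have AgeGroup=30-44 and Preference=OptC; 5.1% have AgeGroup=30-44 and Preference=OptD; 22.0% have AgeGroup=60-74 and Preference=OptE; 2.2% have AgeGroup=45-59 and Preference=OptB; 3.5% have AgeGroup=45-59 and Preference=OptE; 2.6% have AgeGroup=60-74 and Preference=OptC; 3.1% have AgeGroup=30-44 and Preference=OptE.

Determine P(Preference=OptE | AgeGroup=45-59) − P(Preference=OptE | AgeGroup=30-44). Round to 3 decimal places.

0.261

P(AgeGroup=45-59) = 0.022 + 0.013 + 0.033 + 0.035 = 0.103; P(Preference=OptE | AgeGroup=45-59) = 0.035/0.103 = 0.3398.
P(AgeGroup=30-44) = 0.051 + 0.258 + 0.051 + 0.031 = 0.391; P(Preference=OptE | AgeGroup=30-44) = 0.031/0.391 = 0.0793.
Difference = 0.261.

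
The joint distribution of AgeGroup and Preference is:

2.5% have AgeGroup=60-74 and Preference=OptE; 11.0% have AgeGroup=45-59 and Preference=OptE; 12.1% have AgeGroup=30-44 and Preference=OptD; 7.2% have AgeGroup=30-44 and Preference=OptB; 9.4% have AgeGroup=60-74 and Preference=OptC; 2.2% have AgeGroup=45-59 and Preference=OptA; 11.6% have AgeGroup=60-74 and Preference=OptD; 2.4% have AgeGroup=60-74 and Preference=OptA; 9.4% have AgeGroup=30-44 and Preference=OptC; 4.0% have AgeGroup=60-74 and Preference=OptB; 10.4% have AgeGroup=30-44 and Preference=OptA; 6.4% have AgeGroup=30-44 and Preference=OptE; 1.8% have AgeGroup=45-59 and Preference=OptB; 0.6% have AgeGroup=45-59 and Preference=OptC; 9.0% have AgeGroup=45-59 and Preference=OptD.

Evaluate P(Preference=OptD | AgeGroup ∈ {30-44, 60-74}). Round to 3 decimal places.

P(AgeGroup=30-44) = 0.104 + 0.072 + 0.094 + 0.121 + 0.064 = 0.455.
P(AgeGroup=60-74) = 0.024 + 0.040 + 0.094 + 0.116 + 0.025 = 0.299.
P(AgeGroup ∈ {30-44, 60-74}) = 0.455 + 0.299 = 0.754; P(Preference=OptD, AgeGroup ∈ {30-44, 60-74}) = 0.121 + 0.116 = 0.237.
P(Preference=OptD | AgeGroup ∈ {30-44, 60-74}) = 0.237/0.754 = 0.314.

0.314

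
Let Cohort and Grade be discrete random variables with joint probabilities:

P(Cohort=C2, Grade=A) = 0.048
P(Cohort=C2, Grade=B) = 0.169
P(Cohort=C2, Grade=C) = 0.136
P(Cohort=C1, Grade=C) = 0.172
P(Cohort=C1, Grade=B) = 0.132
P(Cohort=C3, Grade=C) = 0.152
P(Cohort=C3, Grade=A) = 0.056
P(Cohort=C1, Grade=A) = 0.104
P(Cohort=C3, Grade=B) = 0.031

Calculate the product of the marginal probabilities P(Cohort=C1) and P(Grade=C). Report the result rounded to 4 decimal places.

P(Cohort=C1) = 0.104 + 0.132 + 0.172 = 0.408.
P(Grade=C) = 0.172 + 0.136 + 0.152 = 0.460.
Product: 0.408 × 0.460 = 0.1877.

0.1877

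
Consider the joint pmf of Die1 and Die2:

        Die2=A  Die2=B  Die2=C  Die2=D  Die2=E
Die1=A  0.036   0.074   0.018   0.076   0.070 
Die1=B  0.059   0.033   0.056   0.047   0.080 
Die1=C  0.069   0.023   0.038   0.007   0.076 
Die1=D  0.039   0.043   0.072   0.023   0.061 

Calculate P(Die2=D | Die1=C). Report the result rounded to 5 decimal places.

0.03286

P(Die1=C) = 0.069 + 0.023 + 0.038 + 0.007 + 0.076 = 0.213.
P(Die2=D | Die1=C) = 0.007/0.213 = 0.03286.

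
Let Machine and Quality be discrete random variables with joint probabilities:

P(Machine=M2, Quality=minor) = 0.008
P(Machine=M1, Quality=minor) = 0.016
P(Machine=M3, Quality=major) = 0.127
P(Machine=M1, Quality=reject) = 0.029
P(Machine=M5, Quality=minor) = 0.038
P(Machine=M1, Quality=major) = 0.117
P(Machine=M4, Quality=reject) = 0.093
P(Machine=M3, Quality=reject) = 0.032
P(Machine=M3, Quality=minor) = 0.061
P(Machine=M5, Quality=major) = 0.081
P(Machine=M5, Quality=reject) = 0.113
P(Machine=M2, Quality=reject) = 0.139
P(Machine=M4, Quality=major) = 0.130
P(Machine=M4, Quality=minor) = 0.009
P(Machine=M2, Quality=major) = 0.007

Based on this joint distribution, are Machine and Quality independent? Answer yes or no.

P(Machine=M2) = 0.154 and P(Quality=reject) = 0.406, so their product is 0.06252, but P(Machine=M2, Quality=reject) = 0.139. Since these differ, Machine and Quality are not independent.

no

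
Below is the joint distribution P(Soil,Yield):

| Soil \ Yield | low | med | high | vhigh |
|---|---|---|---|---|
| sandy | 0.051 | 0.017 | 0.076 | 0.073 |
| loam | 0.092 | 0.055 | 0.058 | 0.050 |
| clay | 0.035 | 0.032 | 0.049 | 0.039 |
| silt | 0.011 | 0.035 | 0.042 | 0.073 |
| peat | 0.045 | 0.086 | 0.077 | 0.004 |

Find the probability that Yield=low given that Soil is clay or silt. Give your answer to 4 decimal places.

0.1456

P(Soil=clay) = 0.035 + 0.032 + 0.049 + 0.039 = 0.155.
P(Soil=silt) = 0.011 + 0.035 + 0.042 + 0.073 = 0.161.
P(Soil ∈ {clay, silt}) = 0.155 + 0.161 = 0.316; P(Yield=low, Soil ∈ {clay, silt}) = 0.035 + 0.011 = 0.046.
P(Yield=low | Soil ∈ {clay, silt}) = 0.046/0.316 = 0.1456.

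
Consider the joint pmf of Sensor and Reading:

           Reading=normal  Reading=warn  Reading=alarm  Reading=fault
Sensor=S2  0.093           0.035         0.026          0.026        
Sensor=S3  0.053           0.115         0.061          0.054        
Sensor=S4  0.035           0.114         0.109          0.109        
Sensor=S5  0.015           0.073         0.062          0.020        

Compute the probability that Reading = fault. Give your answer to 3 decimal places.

P(Reading=fault) = 0.026 + 0.054 + 0.109 + 0.020 = 0.209.

0.209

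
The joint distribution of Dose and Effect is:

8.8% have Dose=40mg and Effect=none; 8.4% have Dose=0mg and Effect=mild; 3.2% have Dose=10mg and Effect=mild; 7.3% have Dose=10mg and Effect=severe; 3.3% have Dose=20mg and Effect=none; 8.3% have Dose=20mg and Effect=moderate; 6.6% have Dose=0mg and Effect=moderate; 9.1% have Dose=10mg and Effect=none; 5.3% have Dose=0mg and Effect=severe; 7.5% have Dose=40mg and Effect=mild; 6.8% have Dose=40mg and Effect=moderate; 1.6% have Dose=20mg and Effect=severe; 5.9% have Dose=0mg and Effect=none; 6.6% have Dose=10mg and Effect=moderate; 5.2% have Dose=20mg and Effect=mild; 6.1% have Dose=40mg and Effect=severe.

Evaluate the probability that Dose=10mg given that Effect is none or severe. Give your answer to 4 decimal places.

P(Effect=none) = 0.059 + 0.091 + 0.033 + 0.088 = 0.271.
P(Effect=severe) = 0.053 + 0.073 + 0.016 + 0.061 = 0.203.
P(Effect ∈ {none, severe}) = 0.271 + 0.203 = 0.474; P(Dose=10mg, Effect ∈ {none, severe}) = 0.091 + 0.073 = 0.164.
P(Dose=10mg | Effect ∈ {none, severe}) = 0.164/0.474 = 0.3460.

0.3460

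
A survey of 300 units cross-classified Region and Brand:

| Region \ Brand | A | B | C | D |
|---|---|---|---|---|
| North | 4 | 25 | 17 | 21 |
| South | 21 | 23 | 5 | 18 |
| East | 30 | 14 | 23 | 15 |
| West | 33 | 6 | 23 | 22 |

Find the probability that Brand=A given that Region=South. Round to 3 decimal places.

Total with Region=South: 21 + 23 + 5 + 18 = 67.
P(Brand=A | Region=South) = 21/67 = 0.313.

0.313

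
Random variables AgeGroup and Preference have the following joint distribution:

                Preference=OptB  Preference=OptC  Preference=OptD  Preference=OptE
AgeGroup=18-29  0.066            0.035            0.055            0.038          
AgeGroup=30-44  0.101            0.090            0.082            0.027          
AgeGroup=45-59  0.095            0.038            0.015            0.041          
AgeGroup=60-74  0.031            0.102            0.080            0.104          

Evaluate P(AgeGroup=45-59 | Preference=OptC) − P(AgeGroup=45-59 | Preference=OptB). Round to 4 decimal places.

P(Preference=OptC) = 0.035 + 0.090 + 0.038 + 0.102 = 0.265; P(AgeGroup=45-59 | Preference=OptC) = 0.038/0.265 = 0.14340.
P(Preference=OptB) = 0.066 + 0.101 + 0.095 + 0.031 = 0.293; P(AgeGroup=45-59 | Preference=OptB) = 0.095/0.293 = 0.32423.
Difference = -0.1808.

-0.1808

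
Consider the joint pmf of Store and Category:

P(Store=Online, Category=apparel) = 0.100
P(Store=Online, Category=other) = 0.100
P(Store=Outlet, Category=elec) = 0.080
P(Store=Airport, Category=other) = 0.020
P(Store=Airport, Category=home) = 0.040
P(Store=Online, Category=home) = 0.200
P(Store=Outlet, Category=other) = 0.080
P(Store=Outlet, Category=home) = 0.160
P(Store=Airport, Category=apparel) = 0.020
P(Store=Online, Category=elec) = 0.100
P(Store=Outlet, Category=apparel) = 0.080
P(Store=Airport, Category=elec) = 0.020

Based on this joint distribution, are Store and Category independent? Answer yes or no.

yes

Every cell satisfies P(Store,Category) = P(Store)·P(Category). For instance P(Store=Online) = 0.500, P(Category=apparel) = 0.200, and 0.500×0.200 = 0.100 matches the joint entry. So Store and Category are independent.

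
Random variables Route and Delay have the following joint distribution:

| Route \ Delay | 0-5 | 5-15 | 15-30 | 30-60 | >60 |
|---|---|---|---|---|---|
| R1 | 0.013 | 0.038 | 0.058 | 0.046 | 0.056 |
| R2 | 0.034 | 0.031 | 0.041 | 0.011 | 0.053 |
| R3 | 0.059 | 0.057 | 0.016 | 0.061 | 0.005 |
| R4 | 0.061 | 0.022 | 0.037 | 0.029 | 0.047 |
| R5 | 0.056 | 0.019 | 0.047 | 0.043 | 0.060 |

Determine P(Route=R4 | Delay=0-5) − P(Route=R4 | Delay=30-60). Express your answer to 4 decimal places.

0.1209

P(Delay=0-5) = 0.013 + 0.034 + 0.059 + 0.061 + 0.056 = 0.223; P(Route=R4 | Delay=0-5) = 0.061/0.223 = 0.27354.
P(Delay=30-60) = 0.046 + 0.011 + 0.061 + 0.029 + 0.043 = 0.190; P(Route=R4 | Delay=30-60) = 0.029/0.190 = 0.15263.
Difference = 0.1209.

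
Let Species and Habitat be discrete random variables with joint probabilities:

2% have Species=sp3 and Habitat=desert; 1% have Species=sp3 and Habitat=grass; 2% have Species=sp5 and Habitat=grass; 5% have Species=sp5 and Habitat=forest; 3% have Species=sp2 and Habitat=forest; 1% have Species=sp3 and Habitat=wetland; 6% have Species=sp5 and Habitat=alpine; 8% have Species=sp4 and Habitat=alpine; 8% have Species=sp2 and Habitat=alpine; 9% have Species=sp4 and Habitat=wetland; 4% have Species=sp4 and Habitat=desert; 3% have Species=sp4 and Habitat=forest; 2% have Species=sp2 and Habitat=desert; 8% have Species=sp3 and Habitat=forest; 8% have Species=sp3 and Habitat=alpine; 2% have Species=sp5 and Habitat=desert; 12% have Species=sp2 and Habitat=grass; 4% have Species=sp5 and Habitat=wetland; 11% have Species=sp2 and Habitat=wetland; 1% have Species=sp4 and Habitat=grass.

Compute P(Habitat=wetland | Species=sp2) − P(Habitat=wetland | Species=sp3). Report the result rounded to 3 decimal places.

0.256

P(Species=sp2) = 0.03 + 0.12 + 0.11 + 0.02 + 0.08 = 0.36; P(Habitat=wetland | Species=sp2) = 0.11/0.36 = 0.3056.
P(Species=sp3) = 0.08 + 0.01 + 0.01 + 0.02 + 0.08 = 0.20; P(Habitat=wetland | Species=sp3) = 0.01/0.20 = 0.0500.
Difference = 0.256.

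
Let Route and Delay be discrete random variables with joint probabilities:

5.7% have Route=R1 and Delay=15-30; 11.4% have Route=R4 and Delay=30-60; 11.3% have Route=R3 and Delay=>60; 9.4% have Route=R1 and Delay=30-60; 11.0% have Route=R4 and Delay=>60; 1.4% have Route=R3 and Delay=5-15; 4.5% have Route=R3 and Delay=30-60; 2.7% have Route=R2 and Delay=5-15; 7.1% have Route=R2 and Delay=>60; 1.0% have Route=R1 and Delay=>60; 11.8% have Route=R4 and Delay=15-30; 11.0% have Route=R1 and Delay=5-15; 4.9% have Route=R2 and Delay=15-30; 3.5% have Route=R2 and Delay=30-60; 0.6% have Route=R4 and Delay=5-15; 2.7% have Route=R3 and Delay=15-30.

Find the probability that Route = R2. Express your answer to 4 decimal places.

0.1820

P(Route=R2) = 0.027 + 0.049 + 0.035 + 0.071 = 0.182.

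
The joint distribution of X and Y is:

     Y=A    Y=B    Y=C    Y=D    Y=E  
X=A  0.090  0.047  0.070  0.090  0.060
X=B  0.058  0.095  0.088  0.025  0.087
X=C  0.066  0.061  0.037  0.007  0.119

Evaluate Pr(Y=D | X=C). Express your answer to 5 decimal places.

0.02414

P(X=C) = 0.066 + 0.061 + 0.037 + 0.007 + 0.119 = 0.290.
P(Y=D | X=C) = 0.007/0.290 = 0.02414.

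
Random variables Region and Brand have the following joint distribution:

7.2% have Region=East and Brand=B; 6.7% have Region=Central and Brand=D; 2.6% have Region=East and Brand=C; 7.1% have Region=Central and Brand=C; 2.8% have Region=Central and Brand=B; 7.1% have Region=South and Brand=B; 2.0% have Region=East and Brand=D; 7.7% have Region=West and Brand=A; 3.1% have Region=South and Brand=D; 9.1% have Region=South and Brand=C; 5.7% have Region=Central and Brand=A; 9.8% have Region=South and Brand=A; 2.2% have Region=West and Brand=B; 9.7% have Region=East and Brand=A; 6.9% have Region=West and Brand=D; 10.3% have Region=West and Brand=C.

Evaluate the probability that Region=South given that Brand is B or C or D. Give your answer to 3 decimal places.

P(Brand=B) = 0.071 + 0.072 + 0.022 + 0.028 = 0.193.
P(Brand=C) = 0.091 + 0.026 + 0.103 + 0.071 = 0.291.
P(Brand=D) = 0.031 + 0.020 + 0.069 + 0.067 = 0.187.
P(Brand ∈ {B, C, D}) = 0.193 + 0.291 + 0.187 = 0.671; P(Region=South, Brand ∈ {B, C, D}) = 0.071 + 0.091 + 0.031 = 0.193.
P(Region=South | Brand ∈ {B, C, D}) = 0.193/0.671 = 0.288.

0.288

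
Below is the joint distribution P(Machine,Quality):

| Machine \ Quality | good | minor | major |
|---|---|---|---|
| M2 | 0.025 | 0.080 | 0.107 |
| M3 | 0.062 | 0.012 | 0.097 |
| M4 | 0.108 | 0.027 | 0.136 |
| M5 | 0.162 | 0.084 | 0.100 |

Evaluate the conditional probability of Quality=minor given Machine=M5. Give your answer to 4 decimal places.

P(Machine=M5) = 0.162 + 0.084 + 0.100 = 0.346.
P(Quality=minor | Machine=M5) = 0.084/0.346 = 0.2428.

0.2428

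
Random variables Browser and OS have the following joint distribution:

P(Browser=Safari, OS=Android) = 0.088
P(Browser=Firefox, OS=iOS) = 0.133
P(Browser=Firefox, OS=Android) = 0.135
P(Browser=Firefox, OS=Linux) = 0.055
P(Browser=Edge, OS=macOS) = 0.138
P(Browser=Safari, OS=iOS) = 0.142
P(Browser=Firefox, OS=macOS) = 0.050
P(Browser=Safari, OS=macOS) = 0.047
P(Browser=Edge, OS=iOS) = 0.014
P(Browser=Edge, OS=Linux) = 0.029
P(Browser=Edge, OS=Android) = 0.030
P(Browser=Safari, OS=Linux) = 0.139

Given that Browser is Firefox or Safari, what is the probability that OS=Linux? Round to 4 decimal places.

P(Browser=Firefox) = 0.050 + 0.055 + 0.133 + 0.135 = 0.373.
P(Browser=Safari) = 0.047 + 0.139 + 0.142 + 0.088 = 0.416.
P(Browser ∈ {Firefox, Safari}) = 0.373 + 0.416 = 0.789; P(OS=Linux, Browser ∈ {Firefox, Safari}) = 0.055 + 0.139 = 0.194.
P(OS=Linux | Browser ∈ {Firefox, Safari}) = 0.194/0.789 = 0.2459.

0.2459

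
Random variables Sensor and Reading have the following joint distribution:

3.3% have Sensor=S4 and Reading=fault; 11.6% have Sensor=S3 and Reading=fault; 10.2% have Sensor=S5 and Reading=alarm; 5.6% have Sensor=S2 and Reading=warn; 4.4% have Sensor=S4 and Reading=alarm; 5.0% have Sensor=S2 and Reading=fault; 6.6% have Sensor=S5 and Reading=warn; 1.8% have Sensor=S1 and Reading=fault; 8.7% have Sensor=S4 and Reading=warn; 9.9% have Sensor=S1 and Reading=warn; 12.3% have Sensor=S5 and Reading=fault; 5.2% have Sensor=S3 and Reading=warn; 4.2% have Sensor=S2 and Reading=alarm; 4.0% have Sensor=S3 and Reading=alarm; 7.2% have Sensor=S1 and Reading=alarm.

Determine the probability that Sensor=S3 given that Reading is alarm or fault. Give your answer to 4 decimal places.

0.2438

P(Reading=alarm) = 0.072 + 0.042 + 0.040 + 0.044 + 0.102 = 0.300.
P(Reading=fault) = 0.018 + 0.050 + 0.116 + 0.033 + 0.123 = 0.340.
P(Reading ∈ {alarm, fault}) = 0.300 + 0.340 = 0.640; P(Sensor=S3, Reading ∈ {alarm, fault}) = 0.040 + 0.116 = 0.156.
P(Sensor=S3 | Reading ∈ {alarm, fault}) = 0.156/0.640 = 0.2438.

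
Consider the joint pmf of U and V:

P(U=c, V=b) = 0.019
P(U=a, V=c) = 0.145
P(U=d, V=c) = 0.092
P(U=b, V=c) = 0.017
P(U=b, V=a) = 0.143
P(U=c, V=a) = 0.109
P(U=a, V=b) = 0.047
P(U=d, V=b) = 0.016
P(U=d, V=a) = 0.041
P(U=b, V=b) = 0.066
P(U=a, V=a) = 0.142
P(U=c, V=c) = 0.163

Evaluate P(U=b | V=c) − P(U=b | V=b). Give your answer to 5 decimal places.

-0.40518

P(V=c) = 0.145 + 0.017 + 0.163 + 0.092 = 0.417; P(U=b | V=c) = 0.017/0.417 = 0.040767.
P(V=b) = 0.047 + 0.066 + 0.019 + 0.016 = 0.148; P(U=b | V=b) = 0.066/0.148 = 0.445946.
Difference = -0.40518.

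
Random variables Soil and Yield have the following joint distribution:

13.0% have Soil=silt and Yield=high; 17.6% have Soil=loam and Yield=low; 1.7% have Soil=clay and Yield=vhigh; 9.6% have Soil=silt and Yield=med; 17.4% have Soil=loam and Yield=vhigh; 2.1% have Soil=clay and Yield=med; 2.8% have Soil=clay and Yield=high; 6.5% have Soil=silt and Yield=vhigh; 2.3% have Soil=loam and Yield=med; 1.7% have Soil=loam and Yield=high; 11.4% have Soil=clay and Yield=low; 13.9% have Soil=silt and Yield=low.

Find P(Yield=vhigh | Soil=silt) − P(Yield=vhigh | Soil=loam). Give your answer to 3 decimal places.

-0.295

P(Soil=silt) = 0.139 + 0.096 + 0.130 + 0.065 = 0.430; P(Yield=vhigh | Soil=silt) = 0.065/0.430 = 0.1512.
P(Soil=loam) = 0.176 + 0.023 + 0.017 + 0.174 = 0.390; P(Yield=vhigh | Soil=loam) = 0.174/0.390 = 0.4462.
Difference = -0.295.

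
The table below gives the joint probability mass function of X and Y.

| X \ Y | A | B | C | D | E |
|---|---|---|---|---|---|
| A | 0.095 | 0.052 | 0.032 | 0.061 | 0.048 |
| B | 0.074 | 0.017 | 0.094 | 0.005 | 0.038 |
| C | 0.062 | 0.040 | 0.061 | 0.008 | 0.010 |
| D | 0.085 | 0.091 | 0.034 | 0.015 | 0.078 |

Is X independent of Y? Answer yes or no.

P(X=B) = 0.228 and P(Y=C) = 0.221, so their product is 0.05039, but P(X=B, Y=C) = 0.094. Since these differ, X and Y are not independent.

no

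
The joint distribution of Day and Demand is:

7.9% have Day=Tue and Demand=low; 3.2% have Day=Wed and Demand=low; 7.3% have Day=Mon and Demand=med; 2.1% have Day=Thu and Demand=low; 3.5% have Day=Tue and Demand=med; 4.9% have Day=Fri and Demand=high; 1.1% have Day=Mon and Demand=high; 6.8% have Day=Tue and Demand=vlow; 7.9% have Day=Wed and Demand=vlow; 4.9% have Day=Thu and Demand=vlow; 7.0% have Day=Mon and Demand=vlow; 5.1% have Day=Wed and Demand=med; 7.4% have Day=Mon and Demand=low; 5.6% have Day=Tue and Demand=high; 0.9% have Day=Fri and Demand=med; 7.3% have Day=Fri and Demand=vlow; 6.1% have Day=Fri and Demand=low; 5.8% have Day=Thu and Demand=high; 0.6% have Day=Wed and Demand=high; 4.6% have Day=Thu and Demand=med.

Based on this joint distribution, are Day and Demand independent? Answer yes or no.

no

P(Day=Fri) = 0.192 and P(Demand=med) = 0.214, so their product is 0.04109, but P(Day=Fri, Demand=med) = 0.009. Since these differ, Day and Demand are not independent.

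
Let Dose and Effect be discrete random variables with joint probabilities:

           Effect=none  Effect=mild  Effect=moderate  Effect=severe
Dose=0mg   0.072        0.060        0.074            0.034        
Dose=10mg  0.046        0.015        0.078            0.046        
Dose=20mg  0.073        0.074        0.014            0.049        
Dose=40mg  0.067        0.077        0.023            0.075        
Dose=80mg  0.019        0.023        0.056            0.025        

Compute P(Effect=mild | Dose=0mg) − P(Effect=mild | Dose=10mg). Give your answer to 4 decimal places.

P(Dose=0mg) = 0.072 + 0.060 + 0.074 + 0.034 = 0.240; P(Effect=mild | Dose=0mg) = 0.060/0.240 = 0.25000.
P(Dose=10mg) = 0.046 + 0.015 + 0.078 + 0.046 = 0.185; P(Effect=mild | Dose=10mg) = 0.015/0.185 = 0.08108.
Difference = 0.1689.

0.1689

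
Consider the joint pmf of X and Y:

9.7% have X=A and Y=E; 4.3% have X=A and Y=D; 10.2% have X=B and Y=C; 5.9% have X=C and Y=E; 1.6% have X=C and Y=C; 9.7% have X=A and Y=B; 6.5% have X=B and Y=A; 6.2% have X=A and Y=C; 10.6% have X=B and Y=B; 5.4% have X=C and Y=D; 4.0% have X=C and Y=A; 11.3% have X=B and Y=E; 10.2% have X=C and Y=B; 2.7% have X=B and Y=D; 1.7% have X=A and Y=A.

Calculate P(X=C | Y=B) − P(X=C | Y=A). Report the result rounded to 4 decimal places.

0.0066

P(Y=B) = 0.097 + 0.106 + 0.102 = 0.305; P(X=C | Y=B) = 0.102/0.305 = 0.33443.
P(Y=A) = 0.017 + 0.065 + 0.040 = 0.122; P(X=C | Y=A) = 0.040/0.122 = 0.32787.
Difference = 0.0066.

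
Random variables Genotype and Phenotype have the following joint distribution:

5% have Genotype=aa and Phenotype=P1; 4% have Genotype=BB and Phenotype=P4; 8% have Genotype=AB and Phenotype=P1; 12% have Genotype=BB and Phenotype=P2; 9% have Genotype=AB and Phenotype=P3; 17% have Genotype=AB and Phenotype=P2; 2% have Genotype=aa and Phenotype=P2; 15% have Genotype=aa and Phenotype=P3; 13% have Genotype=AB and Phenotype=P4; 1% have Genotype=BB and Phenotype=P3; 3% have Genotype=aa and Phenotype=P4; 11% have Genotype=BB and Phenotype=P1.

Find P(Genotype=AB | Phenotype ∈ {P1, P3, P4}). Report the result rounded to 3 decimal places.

0.435

P(Phenotype=P1) = 0.05 + 0.08 + 0.11 = 0.24.
P(Phenotype=P3) = 0.15 + 0.09 + 0.01 = 0.25.
P(Phenotype=P4) = 0.03 + 0.13 + 0.04 = 0.20.
P(Phenotype ∈ {P1, P3, P4}) = 0.24 + 0.25 + 0.20 = 0.69; P(Genotype=AB, Phenotype ∈ {P1, P3, P4}) = 0.08 + 0.09 + 0.13 = 0.30.
P(Genotype=AB | Phenotype ∈ {P1, P3, P4}) = 0.30/0.69 = 0.435.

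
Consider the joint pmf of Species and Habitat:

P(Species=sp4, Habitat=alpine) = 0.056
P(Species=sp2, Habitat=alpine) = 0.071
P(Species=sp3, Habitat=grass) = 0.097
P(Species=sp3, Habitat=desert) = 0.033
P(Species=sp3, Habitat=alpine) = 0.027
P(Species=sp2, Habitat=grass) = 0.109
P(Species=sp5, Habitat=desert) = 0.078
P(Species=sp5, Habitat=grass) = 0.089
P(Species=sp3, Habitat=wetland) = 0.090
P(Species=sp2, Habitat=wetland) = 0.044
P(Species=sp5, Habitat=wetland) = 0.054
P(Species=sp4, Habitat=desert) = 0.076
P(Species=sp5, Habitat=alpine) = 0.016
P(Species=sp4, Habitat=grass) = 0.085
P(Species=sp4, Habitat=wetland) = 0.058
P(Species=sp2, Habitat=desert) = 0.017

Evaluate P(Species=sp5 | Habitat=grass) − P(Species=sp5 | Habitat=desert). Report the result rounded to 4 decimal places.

P(Habitat=grass) = 0.109 + 0.097 + 0.085 + 0.089 = 0.380; P(Species=sp5 | Habitat=grass) = 0.089/0.380 = 0.23421.
P(Habitat=desert) = 0.017 + 0.033 + 0.076 + 0.078 = 0.204; P(Species=sp5 | Habitat=desert) = 0.078/0.204 = 0.38235.
Difference = -0.1481.

-0.1481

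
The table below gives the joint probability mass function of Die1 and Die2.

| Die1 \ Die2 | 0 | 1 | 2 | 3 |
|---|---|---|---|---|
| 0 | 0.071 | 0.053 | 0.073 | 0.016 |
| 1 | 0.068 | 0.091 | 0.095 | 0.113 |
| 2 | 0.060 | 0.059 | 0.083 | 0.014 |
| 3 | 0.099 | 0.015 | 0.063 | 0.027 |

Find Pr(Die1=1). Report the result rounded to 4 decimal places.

P(Die1=1) = 0.068 + 0.091 + 0.095 + 0.113 = 0.367.

0.3670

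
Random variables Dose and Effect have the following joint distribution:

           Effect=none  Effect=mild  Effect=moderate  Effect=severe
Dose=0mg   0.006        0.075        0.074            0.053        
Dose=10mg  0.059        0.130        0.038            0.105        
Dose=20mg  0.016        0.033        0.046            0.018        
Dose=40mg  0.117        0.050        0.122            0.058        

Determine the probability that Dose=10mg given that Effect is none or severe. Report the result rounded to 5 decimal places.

P(Effect=none) = 0.006 + 0.059 + 0.016 + 0.117 = 0.198.
P(Effect=severe) = 0.053 + 0.105 + 0.018 + 0.058 = 0.234.
P(Effect ∈ {none, severe}) = 0.198 + 0.234 = 0.432; P(Dose=10mg, Effect ∈ {none, severe}) = 0.059 + 0.105 = 0.164.
P(Dose=10mg | Effect ∈ {none, severe}) = 0.164/0.432 = 0.37963.

0.37963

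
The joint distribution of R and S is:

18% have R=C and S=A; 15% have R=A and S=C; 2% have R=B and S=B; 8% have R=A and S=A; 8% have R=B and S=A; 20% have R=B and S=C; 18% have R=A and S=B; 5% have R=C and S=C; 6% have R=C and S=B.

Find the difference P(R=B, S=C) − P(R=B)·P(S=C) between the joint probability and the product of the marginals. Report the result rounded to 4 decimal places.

P(R=B) = 0.08 + 0.02 + 0.20 = 0.30.
P(S=C) = 0.15 + 0.20 + 0.05 = 0.40.
P(R=B, S=C) − P(R=B)P(S=C) = 0.20 − 0.30×0.40 = 0.0800.

0.0800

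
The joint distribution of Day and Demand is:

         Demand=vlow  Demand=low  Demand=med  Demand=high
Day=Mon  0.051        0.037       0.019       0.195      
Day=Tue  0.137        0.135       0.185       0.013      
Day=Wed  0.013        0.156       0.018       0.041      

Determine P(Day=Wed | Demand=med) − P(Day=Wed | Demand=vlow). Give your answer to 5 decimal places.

P(Demand=med) = 0.019 + 0.185 + 0.018 = 0.222; P(Day=Wed | Demand=med) = 0.018/0.222 = 0.081081.
P(Demand=vlow) = 0.051 + 0.137 + 0.013 = 0.201; P(Day=Wed | Demand=vlow) = 0.013/0.201 = 0.064677.
Difference = 0.01640.

0.01640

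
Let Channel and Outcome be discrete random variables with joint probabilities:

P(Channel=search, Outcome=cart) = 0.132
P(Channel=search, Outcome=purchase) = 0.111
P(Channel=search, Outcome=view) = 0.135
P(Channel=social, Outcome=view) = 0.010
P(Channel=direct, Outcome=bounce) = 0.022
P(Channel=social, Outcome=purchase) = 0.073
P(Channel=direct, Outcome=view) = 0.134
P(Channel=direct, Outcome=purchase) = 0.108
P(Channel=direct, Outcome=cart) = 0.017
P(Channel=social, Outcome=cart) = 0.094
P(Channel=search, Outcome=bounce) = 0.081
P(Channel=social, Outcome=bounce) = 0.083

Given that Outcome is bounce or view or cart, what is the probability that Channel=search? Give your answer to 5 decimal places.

P(Outcome=bounce) = 0.081 + 0.083 + 0.022 = 0.186.
P(Outcome=view) = 0.135 + 0.010 + 0.134 = 0.279.
P(Outcome=cart) = 0.132 + 0.094 + 0.017 = 0.243.
P(Outcome ∈ {bounce, view, cart}) = 0.186 + 0.279 + 0.243 = 0.708; P(Channel=search, Outcome ∈ {bounce, view, cart}) = 0.081 + 0.135 + 0.132 = 0.348.
P(Channel=search | Outcome ∈ {bounce, view, cart}) = 0.348/0.708 = 0.49153.

0.49153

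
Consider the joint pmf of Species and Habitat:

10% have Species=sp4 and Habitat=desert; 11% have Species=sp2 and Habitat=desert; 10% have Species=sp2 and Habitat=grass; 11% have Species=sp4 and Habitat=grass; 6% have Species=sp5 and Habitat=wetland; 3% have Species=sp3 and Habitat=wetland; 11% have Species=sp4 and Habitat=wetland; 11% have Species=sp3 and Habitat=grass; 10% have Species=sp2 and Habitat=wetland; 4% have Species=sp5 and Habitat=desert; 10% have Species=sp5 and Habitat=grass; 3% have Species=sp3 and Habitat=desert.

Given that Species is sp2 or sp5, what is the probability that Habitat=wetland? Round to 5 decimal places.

0.31373

P(Species=sp2) = 0.10 + 0.10 + 0.11 = 0.31.
P(Species=sp5) = 0.10 + 0.06 + 0.04 = 0.20.
P(Species ∈ {sp2, sp5}) = 0.31 + 0.20 = 0.51; P(Habitat=wetland, Species ∈ {sp2, sp5}) = 0.10 + 0.06 = 0.16.
P(Habitat=wetland | Species ∈ {sp2, sp5}) = 0.16/0.51 = 0.31373.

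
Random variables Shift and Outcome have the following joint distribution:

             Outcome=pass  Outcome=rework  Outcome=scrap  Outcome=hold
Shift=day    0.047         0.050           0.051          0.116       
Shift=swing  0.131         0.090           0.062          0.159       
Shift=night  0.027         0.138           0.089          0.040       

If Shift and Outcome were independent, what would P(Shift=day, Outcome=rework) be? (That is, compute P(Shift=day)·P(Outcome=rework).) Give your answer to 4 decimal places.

0.0734

P(Shift=day) = 0.047 + 0.050 + 0.051 + 0.116 = 0.264.
P(Outcome=rework) = 0.050 + 0.090 + 0.138 = 0.278.
Product: 0.264 × 0.278 = 0.0734.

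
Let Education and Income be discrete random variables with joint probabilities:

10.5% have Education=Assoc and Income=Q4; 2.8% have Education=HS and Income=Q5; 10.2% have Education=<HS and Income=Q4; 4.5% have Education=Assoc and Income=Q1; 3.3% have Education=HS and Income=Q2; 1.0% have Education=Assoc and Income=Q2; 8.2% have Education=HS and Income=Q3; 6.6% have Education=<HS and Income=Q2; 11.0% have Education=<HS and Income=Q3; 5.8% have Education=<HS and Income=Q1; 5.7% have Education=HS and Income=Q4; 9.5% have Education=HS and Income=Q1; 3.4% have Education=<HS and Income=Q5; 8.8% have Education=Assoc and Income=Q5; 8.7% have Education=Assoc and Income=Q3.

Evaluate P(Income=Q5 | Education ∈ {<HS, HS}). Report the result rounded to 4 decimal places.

0.0932

P(Education=<HS) = 0.058 + 0.066 + 0.110 + 0.102 + 0.034 = 0.370.
P(Education=HS) = 0.095 + 0.033 + 0.082 + 0.057 + 0.028 = 0.295.
P(Education ∈ {<HS, HS}) = 0.370 + 0.295 = 0.665; P(Income=Q5, Education ∈ {<HS, HS}) = 0.034 + 0.028 = 0.062.
P(Income=Q5 | Education ∈ {<HS, HS}) = 0.062/0.665 = 0.0932.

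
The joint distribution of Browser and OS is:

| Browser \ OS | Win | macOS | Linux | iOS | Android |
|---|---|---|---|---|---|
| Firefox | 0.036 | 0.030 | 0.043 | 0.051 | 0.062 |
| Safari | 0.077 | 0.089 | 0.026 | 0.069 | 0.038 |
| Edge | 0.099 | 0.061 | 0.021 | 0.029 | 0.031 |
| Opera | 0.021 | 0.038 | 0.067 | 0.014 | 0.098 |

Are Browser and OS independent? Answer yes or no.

P(Browser=Opera) = 0.238 and P(OS=Android) = 0.229, so their product is 0.05450, but P(Browser=Opera, OS=Android) = 0.098. Since these differ, Browser and OS are not independent.

no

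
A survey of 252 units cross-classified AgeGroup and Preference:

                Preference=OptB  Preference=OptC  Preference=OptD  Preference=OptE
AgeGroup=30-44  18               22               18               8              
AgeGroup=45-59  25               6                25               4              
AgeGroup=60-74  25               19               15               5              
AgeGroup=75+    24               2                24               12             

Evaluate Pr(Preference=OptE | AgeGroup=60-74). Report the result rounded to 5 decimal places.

Total with AgeGroup=60-74: 25 + 19 + 15 + 5 = 64.
P(Preference=OptE | AgeGroup=60-74) = 5/64 = 0.07813.

0.07813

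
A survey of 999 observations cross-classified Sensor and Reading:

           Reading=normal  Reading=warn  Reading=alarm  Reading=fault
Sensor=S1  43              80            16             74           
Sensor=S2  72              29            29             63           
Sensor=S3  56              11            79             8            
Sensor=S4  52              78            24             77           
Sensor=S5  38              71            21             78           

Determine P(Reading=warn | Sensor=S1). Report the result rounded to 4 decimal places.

0.3756

Total with Sensor=S1: 43 + 80 + 16 + 74 = 213.
P(Reading=warn | Sensor=S1) = 80/213 = 0.3756.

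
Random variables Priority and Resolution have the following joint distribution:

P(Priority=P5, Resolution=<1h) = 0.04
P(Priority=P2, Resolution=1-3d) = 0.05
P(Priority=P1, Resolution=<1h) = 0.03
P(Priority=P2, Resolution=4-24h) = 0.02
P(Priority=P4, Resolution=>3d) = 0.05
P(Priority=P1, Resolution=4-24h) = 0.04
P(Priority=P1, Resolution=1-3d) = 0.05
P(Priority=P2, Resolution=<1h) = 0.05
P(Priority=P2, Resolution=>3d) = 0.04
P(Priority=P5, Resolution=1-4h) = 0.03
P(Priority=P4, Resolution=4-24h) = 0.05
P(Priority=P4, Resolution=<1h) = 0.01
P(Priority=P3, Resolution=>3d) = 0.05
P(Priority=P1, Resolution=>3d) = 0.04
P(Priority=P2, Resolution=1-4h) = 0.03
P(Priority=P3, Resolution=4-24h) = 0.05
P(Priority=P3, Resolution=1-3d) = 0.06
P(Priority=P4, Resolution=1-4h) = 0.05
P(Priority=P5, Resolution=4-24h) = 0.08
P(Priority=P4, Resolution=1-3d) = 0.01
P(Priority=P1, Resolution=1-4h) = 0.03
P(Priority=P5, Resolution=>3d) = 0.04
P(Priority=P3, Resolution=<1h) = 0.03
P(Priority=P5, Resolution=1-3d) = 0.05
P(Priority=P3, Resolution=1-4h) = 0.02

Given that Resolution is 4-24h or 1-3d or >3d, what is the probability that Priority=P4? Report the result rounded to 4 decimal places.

0.1618

P(Resolution=4-24h) = 0.04 + 0.02 + 0.05 + 0.05 + 0.08 = 0.24.
P(Resolution=1-3d) = 0.05 + 0.05 + 0.06 + 0.01 + 0.05 = 0.22.
P(Resolution=>3d) = 0.04 + 0.04 + 0.05 + 0.05 + 0.04 = 0.22.
P(Resolution ∈ {4-24h, 1-3d, >3d}) = 0.24 + 0.22 + 0.22 = 0.68; P(Priority=P4, Resolution ∈ {4-24h, 1-3d, >3d}) = 0.05 + 0.01 + 0.05 = 0.11.
P(Priority=P4 | Resolution ∈ {4-24h, 1-3d, >3d}) = 0.11/0.68 = 0.1618.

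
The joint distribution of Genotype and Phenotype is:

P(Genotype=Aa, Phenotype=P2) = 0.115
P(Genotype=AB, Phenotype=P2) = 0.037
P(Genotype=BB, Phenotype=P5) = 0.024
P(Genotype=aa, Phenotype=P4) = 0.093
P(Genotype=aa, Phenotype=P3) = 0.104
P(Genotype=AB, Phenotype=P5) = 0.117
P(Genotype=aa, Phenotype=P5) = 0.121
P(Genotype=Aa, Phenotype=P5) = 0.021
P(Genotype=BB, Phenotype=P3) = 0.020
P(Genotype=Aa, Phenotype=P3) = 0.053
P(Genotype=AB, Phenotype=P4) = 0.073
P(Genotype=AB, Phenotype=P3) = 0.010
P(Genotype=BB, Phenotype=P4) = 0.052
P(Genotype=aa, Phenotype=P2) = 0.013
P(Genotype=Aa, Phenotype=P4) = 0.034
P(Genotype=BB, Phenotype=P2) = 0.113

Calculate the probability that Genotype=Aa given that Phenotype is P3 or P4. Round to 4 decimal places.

0.1982

P(Phenotype=P3) = 0.053 + 0.104 + 0.010 + 0.020 = 0.187.
P(Phenotype=P4) = 0.034 + 0.093 + 0.073 + 0.052 = 0.252.
P(Phenotype ∈ {P3, P4}) = 0.187 + 0.252 = 0.439; P(Genotype=Aa, Phenotype ∈ {P3, P4}) = 0.053 + 0.034 = 0.087.
P(Genotype=Aa | Phenotype ∈ {P3, P4}) = 0.087/0.439 = 0.1982.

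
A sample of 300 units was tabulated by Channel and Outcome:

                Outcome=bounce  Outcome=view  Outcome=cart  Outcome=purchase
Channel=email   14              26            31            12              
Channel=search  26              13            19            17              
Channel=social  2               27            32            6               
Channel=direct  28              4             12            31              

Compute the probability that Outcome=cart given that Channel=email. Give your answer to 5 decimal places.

Total with Channel=email: 14 + 26 + 31 + 12 = 83.
P(Outcome=cart | Channel=email) = 31/83 = 0.37349.

0.37349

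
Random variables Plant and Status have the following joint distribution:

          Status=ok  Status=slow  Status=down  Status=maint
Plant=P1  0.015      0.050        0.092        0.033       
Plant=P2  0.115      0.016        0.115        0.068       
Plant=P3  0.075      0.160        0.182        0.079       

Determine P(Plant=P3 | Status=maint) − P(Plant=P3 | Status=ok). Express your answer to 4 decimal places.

0.0730

P(Status=maint) = 0.033 + 0.068 + 0.079 = 0.180; P(Plant=P3 | Status=maint) = 0.079/0.180 = 0.43889.
P(Status=ok) = 0.015 + 0.115 + 0.075 = 0.205; P(Plant=P3 | Status=ok) = 0.075/0.205 = 0.36585.
Difference = 0.0730.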